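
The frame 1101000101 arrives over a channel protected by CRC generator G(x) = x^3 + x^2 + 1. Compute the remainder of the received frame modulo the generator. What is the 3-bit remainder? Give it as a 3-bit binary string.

Modulo-2 division of 1101000101 by 1101:
  pos 0: 1101 XOR 1101 = 0000
Remainder = 101 (nonzero — an error is detected).

101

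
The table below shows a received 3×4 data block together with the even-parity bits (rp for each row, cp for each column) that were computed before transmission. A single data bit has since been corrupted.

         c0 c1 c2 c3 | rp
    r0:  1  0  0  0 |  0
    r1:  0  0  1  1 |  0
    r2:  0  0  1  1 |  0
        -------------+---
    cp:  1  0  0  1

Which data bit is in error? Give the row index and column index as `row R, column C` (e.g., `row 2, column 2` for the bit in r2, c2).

Recompute each row's even parity and compare to rp:
  r0: data parity 1, sent rp 0 → mismatch
  r1: data parity 0, sent rp 0 → ok
  r2: data parity 0, sent rp 0 → ok
Recompute each column's even parity and compare to cp:
  c0: data parity 1, sent cp 1 → ok
  c1: data parity 0, sent cp 0 → ok
  c2: data parity 0, sent cp 0 → ok
  c3: data parity 0, sent cp 1 → mismatch
Exactly one row (r0) and one column (c3) fail → the flipped bit is at their intersection.

row 0, column 3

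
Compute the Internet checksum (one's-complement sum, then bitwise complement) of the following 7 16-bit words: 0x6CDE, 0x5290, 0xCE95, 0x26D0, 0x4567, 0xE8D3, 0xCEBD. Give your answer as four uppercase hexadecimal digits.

One's-complement addition (fold any carry out of bit 15 back into bit 0):
  0x6CDE + 0x5290 = 0x0BF6E
  0xBF6E + 0xCE95 = 0x18E03 → wrap carry → 0x8E04
  0x8E04 + 0x26D0 = 0x0B4D4
  0xB4D4 + 0x4567 = 0x0FA3B
  0xFA3B + 0xE8D3 = 0x1E30E → wrap carry → 0xE30F
  0xE30F + 0xCEBD = 0x1B1CC → wrap carry → 0xB1CD
One's-complement sum = 0xB1CD.
Checksum = ~0xB1CD & 0xFFFF = 0x4E32.

4E32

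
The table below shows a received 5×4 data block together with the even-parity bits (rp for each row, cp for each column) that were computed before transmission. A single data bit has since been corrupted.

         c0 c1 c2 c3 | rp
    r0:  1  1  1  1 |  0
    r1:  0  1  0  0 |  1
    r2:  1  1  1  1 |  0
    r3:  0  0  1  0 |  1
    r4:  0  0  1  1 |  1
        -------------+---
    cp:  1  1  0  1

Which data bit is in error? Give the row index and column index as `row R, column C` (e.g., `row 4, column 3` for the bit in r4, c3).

Recompute each row's even parity and compare to rp:
  r0: data parity 0, sent rp 0 → ok
  r1: data parity 1, sent rp 1 → ok
  r2: data parity 0, sent rp 0 → ok
  r3: data parity 1, sent rp 1 → ok
  r4: data parity 0, sent rp 1 → mismatch
Recompute each column's even parity and compare to cp:
  c0: data parity 0, sent cp 1 → mismatch
  c1: data parity 1, sent cp 1 → ok
  c2: data parity 0, sent cp 0 → ok
  c3: data parity 1, sent cp 1 → ok
Exactly one row (r4) and one column (c0) fail → the flipped bit is at their intersection.

row 4, column 0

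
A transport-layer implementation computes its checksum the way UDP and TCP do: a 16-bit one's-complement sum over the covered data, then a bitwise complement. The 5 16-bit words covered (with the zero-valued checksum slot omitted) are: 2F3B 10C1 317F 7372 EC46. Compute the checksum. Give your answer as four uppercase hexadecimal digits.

2ECB

One's-complement addition (fold any carry out of bit 15 back into bit 0):
  0x2F3B + 0x10C1 = 0x03FFC
  0x3FFC + 0x317F = 0x0717B
  0x717B + 0x7372 = 0x0E4ED
  0xE4ED + 0xEC46 = 0x1D133 → wrap carry → 0xD134
One's-complement sum = 0xD134.
Checksum = ~0xD134 & 0xFFFF = 0x2ECB.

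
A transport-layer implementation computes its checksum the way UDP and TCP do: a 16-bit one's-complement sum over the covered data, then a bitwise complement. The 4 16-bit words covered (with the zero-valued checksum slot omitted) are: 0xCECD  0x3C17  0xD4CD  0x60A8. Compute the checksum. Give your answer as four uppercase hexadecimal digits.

BFA4

One's-complement addition (fold any carry out of bit 15 back into bit 0):
  0xCECD + 0x3C17 = 0x10AE4 → wrap carry → 0x0AE5
  0x0AE5 + 0xD4CD = 0x0DFB2
  0xDFB2 + 0x60A8 = 0x1405A → wrap carry → 0x405B
One's-complement sum = 0x405B.
Checksum = ~0x405B & 0xFFFF = 0xBFA4.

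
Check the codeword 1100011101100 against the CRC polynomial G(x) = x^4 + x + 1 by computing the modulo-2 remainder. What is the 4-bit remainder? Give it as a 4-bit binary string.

Modulo-2 division of 1100011101100 by 10011:
  pos 0: 11000 XOR 10011 = 01011
  pos 1: 10111 XOR 10011 = 00100
  pos 3: 10011 XOR 10011 = 00000
Remainder = 1100 (nonzero — an error is detected).

1100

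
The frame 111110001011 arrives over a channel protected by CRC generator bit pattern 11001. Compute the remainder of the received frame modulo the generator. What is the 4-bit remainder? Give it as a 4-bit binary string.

Modulo-2 division of 111110001011 by 11001:
  pos 0: 11111 XOR 11001 = 00110
  pos 2: 11000 XOR 11001 = 00001
  pos 6: 10101 XOR 11001 = 01100
  pos 7: 11001 XOR 11001 = 00000
Remainder = 0000 (zero — the frame passes the CRC check).

0000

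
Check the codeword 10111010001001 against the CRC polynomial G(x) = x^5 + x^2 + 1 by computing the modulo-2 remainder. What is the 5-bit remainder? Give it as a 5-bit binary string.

Modulo-2 division of 10111010001001 by 100101:
  pos 0: 101110 XOR 100101 = 001011
  pos 2: 101110 XOR 100101 = 001011
  pos 4: 101100 XOR 100101 = 001001
  pos 6: 100110 XOR 100101 = 000011
Remainder = 01101 (nonzero — an error is detected).

01101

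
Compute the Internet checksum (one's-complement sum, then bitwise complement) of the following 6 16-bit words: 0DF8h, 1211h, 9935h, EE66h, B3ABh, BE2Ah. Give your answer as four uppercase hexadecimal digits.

E683

One's-complement addition (fold any carry out of bit 15 back into bit 0):
  0x0DF8 + 0x1211 = 0x02009
  0x2009 + 0x9935 = 0x0B93E
  0xB93E + 0xEE66 = 0x1A7A4 → wrap carry → 0xA7A5
  0xA7A5 + 0xB3AB = 0x15B50 → wrap carry → 0x5B51
  0x5B51 + 0xBE2A = 0x1197B → wrap carry → 0x197C
One's-complement sum = 0x197C.
Checksum = ~0x197C & 0xFFFF = 0xE683.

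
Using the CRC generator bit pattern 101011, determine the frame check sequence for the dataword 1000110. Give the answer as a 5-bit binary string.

11100

Append 5 zeros: 100011000000. Divide by 101011 (XOR where the leading bit is 1):
  pos 0: 100011 XOR 101011 = 001000
  pos 2: 100000 XOR 101011 = 001011
  pos 4: 101100 XOR 101011 = 000111
Remainder (last 5 bits) = 11100. This is the CRC / FCS.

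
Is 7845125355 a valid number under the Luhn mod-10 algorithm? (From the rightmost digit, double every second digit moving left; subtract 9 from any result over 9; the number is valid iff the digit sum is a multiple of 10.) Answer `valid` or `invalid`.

valid

From the right, keep odd positions and double even positions (subtract 9 from any doubled value over 9):
  doubled (positions 2,4,...): 1 1 2 8 5 → sum 17
  kept (positions 1,3,...): 5 3 2 5 8 → sum 23
Total = 40.
40 mod 10 = 0, so the number is valid.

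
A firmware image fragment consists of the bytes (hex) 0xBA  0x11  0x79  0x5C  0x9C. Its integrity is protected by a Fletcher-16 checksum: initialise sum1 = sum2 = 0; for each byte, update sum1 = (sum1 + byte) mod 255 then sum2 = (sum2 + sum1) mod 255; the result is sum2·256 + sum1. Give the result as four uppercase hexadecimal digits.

AB3E

Running sums (mod 255):
  after byte 0 (0xBA): sum1=186, sum2=186
  after byte 1 (0x11): sum1=203, sum2=134
  after byte 2 (0x79): sum1=69, sum2=203
  after byte 3 (0x5C): sum1=161, sum2=109
  after byte 4 (0x9C): sum1=62, sum2=171
Checksum = sum2·256 + sum1 = 171·256 + 62 = 43838 = 0xAB3E.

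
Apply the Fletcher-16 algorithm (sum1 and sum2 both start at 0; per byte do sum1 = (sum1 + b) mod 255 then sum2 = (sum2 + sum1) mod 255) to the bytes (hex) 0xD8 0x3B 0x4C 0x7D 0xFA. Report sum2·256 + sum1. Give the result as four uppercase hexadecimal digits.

Running sums (mod 255):
  after byte 0 (0xD8): sum1=216, sum2=216
  after byte 1 (0x3B): sum1=20, sum2=236
  after byte 2 (0x4C): sum1=96, sum2=77
  after byte 3 (0x7D): sum1=221, sum2=43
  after byte 4 (0xFA): sum1=216, sum2=4
Checksum = sum2·256 + sum1 = 4·256 + 216 = 1240 = 0x04D8.

04D8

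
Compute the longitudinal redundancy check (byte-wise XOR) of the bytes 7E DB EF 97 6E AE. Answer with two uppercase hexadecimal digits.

XOR the bytes together:
  start with 0x7E
  0x7E ⊕ 0xDB = 0xA5
  0xA5 ⊕ 0xEF = 0x4A
  0x4A ⊕ 0x97 = 0xDD
  0xDD ⊕ 0x6E = 0xB3
  0xB3 ⊕ 0xAE = 0x1D

1D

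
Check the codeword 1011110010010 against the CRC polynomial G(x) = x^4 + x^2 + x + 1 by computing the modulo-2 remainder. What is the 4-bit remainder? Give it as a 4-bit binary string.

Modulo-2 division of 1011110010010 by 10111:
  pos 0: 10111 XOR 10111 = 00000
  pos 5: 10010 XOR 10111 = 00101
  pos 7: 10101 XOR 10111 = 00010
Remainder = 0100 (nonzero — an error is detected).

0100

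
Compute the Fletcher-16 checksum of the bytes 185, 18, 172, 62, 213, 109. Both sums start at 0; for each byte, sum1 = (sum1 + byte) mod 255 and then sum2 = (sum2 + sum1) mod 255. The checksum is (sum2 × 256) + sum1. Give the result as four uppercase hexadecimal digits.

Running sums (mod 255):
  after byte 0 (185): sum1=185, sum2=185
  after byte 1 (18): sum1=203, sum2=133
  after byte 2 (172): sum1=120, sum2=253
  after byte 3 (62): sum1=182, sum2=180
  after byte 4 (213): sum1=140, sum2=65
  after byte 5 (109): sum1=249, sum2=59
Checksum = sum2·256 + sum1 = 59·256 + 249 = 15353 = 0x3BF9.

3BF9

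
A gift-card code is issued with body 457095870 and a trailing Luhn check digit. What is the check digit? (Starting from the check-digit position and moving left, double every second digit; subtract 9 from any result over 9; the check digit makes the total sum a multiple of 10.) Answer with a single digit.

Partial digits right→left: 0 7 8 5 9 0 7 5 4
Double every second digit counting from the check-digit position (so the 1st, 3rd, 5th, ... of the partial from the right).
  doubled (with −9 where >9): 0 7 9 5 8 → sum 29
  kept as-is: 7 5 0 5 → sum 17
Total = 29 + 17 = 46.
Check digit = (10 − (46 mod 10)) mod 10 = 4.

4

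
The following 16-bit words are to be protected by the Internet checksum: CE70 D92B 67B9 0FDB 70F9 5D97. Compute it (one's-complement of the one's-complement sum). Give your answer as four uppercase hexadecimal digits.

One's-complement addition (fold any carry out of bit 15 back into bit 0):
  0xCE70 + 0xD92B = 0x1A79B → wrap carry → 0xA79C
  0xA79C + 0x67B9 = 0x10F55 → wrap carry → 0x0F56
  0x0F56 + 0x0FDB = 0x01F31
  0x1F31 + 0x70F9 = 0x0902A
  0x902A + 0x5D97 = 0x0EDC1
One's-complement sum = 0xEDC1.
Checksum = ~0xEDC1 & 0xFFFF = 0x123E.

123E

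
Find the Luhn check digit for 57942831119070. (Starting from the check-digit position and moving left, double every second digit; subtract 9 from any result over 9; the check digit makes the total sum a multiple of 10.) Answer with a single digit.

Partial digits right→left: 0 7 0 9 1 1 1 3 8 2 4 9 7 5
Double every second digit counting from the check-digit position (so the 1st, 3rd, 5th, ... of the partial from the right).
  doubled (with −9 where >9): 0 0 2 2 7 8 5 → sum 24
  kept as-is: 7 9 1 3 2 9 5 → sum 36
Total = 24 + 36 = 60.
Check digit = (10 − (60 mod 10)) mod 10 = 0.

0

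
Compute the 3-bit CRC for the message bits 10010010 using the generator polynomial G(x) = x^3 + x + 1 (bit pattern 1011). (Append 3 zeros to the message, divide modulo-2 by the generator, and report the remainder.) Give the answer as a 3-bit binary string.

100

Append 3 zeros: 10010010000. Divide by 1011 (XOR where the leading bit is 1):
  pos 0: 1001 XOR 1011 = 0010
  pos 2: 1000 XOR 1011 = 0011
  pos 4: 1110 XOR 1011 = 0101
  pos 5: 1010 XOR 1011 = 0001
Remainder (last 3 bits) = 100. This is the CRC / FCS.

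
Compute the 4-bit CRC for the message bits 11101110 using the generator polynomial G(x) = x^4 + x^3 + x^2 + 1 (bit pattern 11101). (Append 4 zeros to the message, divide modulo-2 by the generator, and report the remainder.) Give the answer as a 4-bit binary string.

Append 4 zeros: 111011100000. Divide by 11101 (XOR where the leading bit is 1):
  pos 0: 11101 XOR 11101 = 00000
  pos 5: 11000 XOR 11101 = 00101
  pos 7: 10100 XOR 11101 = 01001
Remainder (last 4 bits) = 1001. This is the CRC / FCS.

1001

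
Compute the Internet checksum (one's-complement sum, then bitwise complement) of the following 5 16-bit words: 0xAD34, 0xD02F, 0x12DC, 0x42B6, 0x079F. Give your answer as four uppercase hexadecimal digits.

256A

One's-complement addition (fold any carry out of bit 15 back into bit 0):
  0xAD34 + 0xD02F = 0x17D63 → wrap carry → 0x7D64
  0x7D64 + 0x12DC = 0x09040
  0x9040 + 0x42B6 = 0x0D2F6
  0xD2F6 + 0x079F = 0x0DA95
One's-complement sum = 0xDA95.
Checksum = ~0xDA95 & 0xFFFF = 0x256A.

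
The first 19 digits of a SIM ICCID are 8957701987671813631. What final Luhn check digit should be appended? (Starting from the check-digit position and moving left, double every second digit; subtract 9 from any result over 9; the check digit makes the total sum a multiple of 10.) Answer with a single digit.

3

Partial digits right→left: 1 3 6 3 1 8 1 7 6 7 8 9 1 0 7 7 5 9 8
Double every second digit counting from the check-digit position (so the 1st, 3rd, 5th, ... of the partial from the right).
  doubled (with −9 where >9): 2 3 2 2 3 7 2 5 1 7 → sum 34
  kept as-is: 3 3 8 7 7 9 0 7 9 → sum 53
Total = 34 + 53 = 87.
Check digit = (10 − (87 mod 10)) mod 10 = 3.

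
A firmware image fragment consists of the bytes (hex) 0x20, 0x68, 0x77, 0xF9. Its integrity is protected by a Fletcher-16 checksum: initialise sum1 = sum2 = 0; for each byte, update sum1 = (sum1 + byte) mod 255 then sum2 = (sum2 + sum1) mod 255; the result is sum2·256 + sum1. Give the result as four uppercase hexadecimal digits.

A2F9

Running sums (mod 255):
  after byte 0 (0x20): sum1=32, sum2=32
  after byte 1 (0x68): sum1=136, sum2=168
  after byte 2 (0x77): sum1=0, sum2=168
  after byte 3 (0xF9): sum1=249, sum2=162
Checksum = sum2·256 + sum1 = 162·256 + 249 = 41721 = 0xA2F9.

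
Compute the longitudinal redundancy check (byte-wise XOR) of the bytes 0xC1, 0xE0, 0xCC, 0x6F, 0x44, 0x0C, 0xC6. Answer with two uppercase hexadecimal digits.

0C

XOR the bytes together:
  start with 0xC1
  0xC1 ⊕ 0xE0 = 0x21
  0x21 ⊕ 0xCC = 0xED
  0xED ⊕ 0x6F = 0x82
  0x82 ⊕ 0x44 = 0xC6
  0xC6 ⊕ 0x0C = 0xCA
  0xCA ⊕ 0xC6 = 0x0C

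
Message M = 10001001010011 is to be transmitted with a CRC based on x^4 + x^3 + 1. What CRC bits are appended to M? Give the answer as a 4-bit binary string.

Append 4 zeros: 100010010100110000. Divide by 11001 (XOR where the leading bit is 1):
  pos 0: 10001 XOR 11001 = 01000
  pos 1: 10000 XOR 11001 = 01001
  pos 2: 10010 XOR 11001 = 01011
  pos 3: 10111 XOR 11001 = 01110
  pos 4: 11100 XOR 11001 = 00101
  pos 6: 10110 XOR 11001 = 01111
  pos 7: 11110 XOR 11001 = 00111
  pos 9: 11111 XOR 11001 = 00110
  pos 11: 11000 XOR 11001 = 00001
Remainder (last 4 bits) = 0100. This is the CRC / FCS.

0100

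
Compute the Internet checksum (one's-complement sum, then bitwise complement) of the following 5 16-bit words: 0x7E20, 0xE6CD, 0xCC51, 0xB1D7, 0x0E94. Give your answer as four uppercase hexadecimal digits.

0E54

One's-complement addition (fold any carry out of bit 15 back into bit 0):
  0x7E20 + 0xE6CD = 0x164ED → wrap carry → 0x64EE
  0x64EE + 0xCC51 = 0x1313F → wrap carry → 0x3140
  0x3140 + 0xB1D7 = 0x0E317
  0xE317 + 0x0E94 = 0x0F1AB
One's-complement sum = 0xF1AB.
Checksum = ~0xF1AB & 0xFFFF = 0x0E54.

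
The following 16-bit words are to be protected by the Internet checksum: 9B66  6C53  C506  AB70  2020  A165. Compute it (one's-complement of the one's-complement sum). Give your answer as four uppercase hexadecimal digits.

One's-complement addition (fold any carry out of bit 15 back into bit 0):
  0x9B66 + 0x6C53 = 0x107B9 → wrap carry → 0x07BA
  0x07BA + 0xC506 = 0x0CCC0
  0xCCC0 + 0xAB70 = 0x17830 → wrap carry → 0x7831
  0x7831 + 0x2020 = 0x09851
  0x9851 + 0xA165 = 0x139B6 → wrap carry → 0x39B7
One's-complement sum = 0x39B7.
Checksum = ~0x39B7 & 0xFFFF = 0xC648.

C648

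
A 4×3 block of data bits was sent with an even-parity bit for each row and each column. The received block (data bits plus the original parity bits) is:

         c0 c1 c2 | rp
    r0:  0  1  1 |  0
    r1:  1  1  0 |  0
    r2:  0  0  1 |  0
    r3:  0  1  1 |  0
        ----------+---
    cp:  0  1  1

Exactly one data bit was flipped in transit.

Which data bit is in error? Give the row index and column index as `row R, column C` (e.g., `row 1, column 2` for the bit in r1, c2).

Recompute each row's even parity and compare to rp:
  r0: data parity 0, sent rp 0 → ok
  r1: data parity 0, sent rp 0 → ok
  r2: data parity 1, sent rp 0 → mismatch
  r3: data parity 0, sent rp 0 → ok
Recompute each column's even parity and compare to cp:
  c0: data parity 1, sent cp 0 → mismatch
  c1: data parity 1, sent cp 1 → ok
  c2: data parity 1, sent cp 1 → ok
Exactly one row (r2) and one column (c0) fail → the flipped bit is at their intersection.

row 2, column 0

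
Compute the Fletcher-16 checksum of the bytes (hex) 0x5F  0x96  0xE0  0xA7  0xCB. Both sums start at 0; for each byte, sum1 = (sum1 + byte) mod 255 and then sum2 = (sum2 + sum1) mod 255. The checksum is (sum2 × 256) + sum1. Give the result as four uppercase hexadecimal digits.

Running sums (mod 255):
  after byte 0 (0x5F): sum1=95, sum2=95
  after byte 1 (0x96): sum1=245, sum2=85
  after byte 2 (0xE0): sum1=214, sum2=44
  after byte 3 (0xA7): sum1=126, sum2=170
  after byte 4 (0xCB): sum1=74, sum2=244
Checksum = sum2·256 + sum1 = 244·256 + 74 = 62538 = 0xF44A.

F44A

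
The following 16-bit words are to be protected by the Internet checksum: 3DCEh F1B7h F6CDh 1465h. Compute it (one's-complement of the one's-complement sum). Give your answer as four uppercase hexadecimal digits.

C546

One's-complement addition (fold any carry out of bit 15 back into bit 0):
  0x3DCE + 0xF1B7 = 0x12F85 → wrap carry → 0x2F86
  0x2F86 + 0xF6CD = 0x12653 → wrap carry → 0x2654
  0x2654 + 0x1465 = 0x03AB9
One's-complement sum = 0x3AB9.
Checksum = ~0x3AB9 & 0xFFFF = 0xC546.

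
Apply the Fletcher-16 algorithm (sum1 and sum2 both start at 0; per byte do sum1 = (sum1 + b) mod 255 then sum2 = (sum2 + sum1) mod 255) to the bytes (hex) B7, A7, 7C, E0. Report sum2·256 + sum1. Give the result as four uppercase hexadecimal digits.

AFBC

Running sums (mod 255):
  after byte 0 (B7): sum1=183, sum2=183
  after byte 1 (A7): sum1=95, sum2=23
  after byte 2 (7C): sum1=219, sum2=242
  after byte 3 (E0): sum1=188, sum2=175
Checksum = sum2·256 + sum1 = 175·256 + 188 = 44988 = 0xAFBC.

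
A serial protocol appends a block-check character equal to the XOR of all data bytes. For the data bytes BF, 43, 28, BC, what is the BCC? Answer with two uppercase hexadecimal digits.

68

XOR the bytes together:
  start with 0xBF
  0xBF ⊕ 0x43 = 0xFC
  0xFC ⊕ 0x28 = 0xD4
  0xD4 ⊕ 0xBC = 0x68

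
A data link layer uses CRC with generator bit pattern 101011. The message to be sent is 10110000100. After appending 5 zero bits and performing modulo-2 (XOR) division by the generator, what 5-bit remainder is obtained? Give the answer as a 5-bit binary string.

Append 5 zeros: 1011000010000000. Divide by 101011 (XOR where the leading bit is 1):
  pos 0: 101100 XOR 101011 = 000111
  pos 3: 111001 XOR 101011 = 010010
  pos 4: 100100 XOR 101011 = 001111
  pos 6: 111100 XOR 101011 = 010111
  pos 7: 101110 XOR 101011 = 000101
  pos 10: 101000 XOR 101011 = 000011
Remainder (last 5 bits) = 00011. This is the CRC / FCS.

00011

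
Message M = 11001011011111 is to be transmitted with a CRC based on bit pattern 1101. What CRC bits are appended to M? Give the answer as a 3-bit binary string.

Append 3 zeros: 11001011011111000. Divide by 1101 (XOR where the leading bit is 1):
  pos 0: 1100 XOR 1101 = 0001
  pos 3: 1101 XOR 1101 = 0000
  pos 7: 1011 XOR 1101 = 0110
  pos 8: 1101 XOR 1101 = 0000
  pos 12: 1100 XOR 1101 = 0001
Remainder (last 3 bits) = 010. This is the CRC / FCS.

010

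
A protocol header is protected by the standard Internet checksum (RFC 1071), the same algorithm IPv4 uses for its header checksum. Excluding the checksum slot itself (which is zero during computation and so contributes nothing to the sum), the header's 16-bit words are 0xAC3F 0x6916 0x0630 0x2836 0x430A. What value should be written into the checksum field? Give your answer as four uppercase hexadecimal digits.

One's-complement addition (fold any carry out of bit 15 back into bit 0):
  0xAC3F + 0x6916 = 0x11555 → wrap carry → 0x1556
  0x1556 + 0x0630 = 0x01B86
  0x1B86 + 0x2836 = 0x043BC
  0x43BC + 0x430A = 0x086C6
One's-complement sum = 0x86C6.
Checksum = ~0x86C6 & 0xFFFF = 0x7939.

7939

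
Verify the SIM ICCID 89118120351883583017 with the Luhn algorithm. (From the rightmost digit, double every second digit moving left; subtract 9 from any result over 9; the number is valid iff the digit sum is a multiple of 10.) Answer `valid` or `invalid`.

invalid

From the right, keep odd positions and double even positions (subtract 9 from any doubled value over 9):
  doubled (positions 2,4,...): 2 6 1 7 2 6 4 7 2 7 → sum 44
  kept (positions 1,3,...): 7 0 8 3 8 5 0 1 1 9 → sum 42
Total = 86.
86 mod 10 = 6, so the number is invalid.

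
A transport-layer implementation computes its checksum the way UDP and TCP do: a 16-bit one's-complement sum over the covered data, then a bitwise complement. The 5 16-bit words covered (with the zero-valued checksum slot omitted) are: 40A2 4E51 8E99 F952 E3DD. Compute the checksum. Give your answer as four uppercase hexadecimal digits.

One's-complement addition (fold any carry out of bit 15 back into bit 0):
  0x40A2 + 0x4E51 = 0x08EF3
  0x8EF3 + 0x8E99 = 0x11D8C → wrap carry → 0x1D8D
  0x1D8D + 0xF952 = 0x116DF → wrap carry → 0x16E0
  0x16E0 + 0xE3DD = 0x0FABD
One's-complement sum = 0xFABD.
Checksum = ~0xFABD & 0xFFFF = 0x0542.

0542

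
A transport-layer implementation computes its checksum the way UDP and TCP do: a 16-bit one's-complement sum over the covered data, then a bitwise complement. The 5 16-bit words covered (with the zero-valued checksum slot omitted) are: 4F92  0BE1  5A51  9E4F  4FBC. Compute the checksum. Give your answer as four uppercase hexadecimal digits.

One's-complement addition (fold any carry out of bit 15 back into bit 0):
  0x4F92 + 0x0BE1 = 0x05B73
  0x5B73 + 0x5A51 = 0x0B5C4
  0xB5C4 + 0x9E4F = 0x15413 → wrap carry → 0x5414
  0x5414 + 0x4FBC = 0x0A3D0
One's-complement sum = 0xA3D0.
Checksum = ~0xA3D0 & 0xFFFF = 0x5C2F.

5C2F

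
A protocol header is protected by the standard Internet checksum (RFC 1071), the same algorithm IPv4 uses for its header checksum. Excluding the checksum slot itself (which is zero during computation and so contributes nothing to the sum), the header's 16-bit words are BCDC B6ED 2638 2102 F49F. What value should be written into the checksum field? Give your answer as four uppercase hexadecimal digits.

505B

One's-complement addition (fold any carry out of bit 15 back into bit 0):
  0xBCDC + 0xB6ED = 0x173C9 → wrap carry → 0x73CA
  0x73CA + 0x2638 = 0x09A02
  0x9A02 + 0x2102 = 0x0BB04
  0xBB04 + 0xF49F = 0x1AFA3 → wrap carry → 0xAFA4
One's-complement sum = 0xAFA4.
Checksum = ~0xAFA4 & 0xFFFF = 0x505B.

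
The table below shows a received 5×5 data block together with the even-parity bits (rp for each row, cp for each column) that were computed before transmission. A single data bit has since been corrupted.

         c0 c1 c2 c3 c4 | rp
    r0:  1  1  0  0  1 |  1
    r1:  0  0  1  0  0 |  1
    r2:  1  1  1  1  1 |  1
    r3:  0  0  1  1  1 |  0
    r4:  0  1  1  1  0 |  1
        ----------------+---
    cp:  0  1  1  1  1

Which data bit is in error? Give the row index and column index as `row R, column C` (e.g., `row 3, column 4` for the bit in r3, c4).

row 3, column 2

Recompute each row's even parity and compare to rp:
  r0: data parity 1, sent rp 1 → ok
  r1: data parity 1, sent rp 1 → ok
  r2: data parity 1, sent rp 1 → ok
  r3: data parity 1, sent rp 0 → mismatch
  r4: data parity 1, sent rp 1 → ok
Recompute each column's even parity and compare to cp:
  c0: data parity 0, sent cp 0 → ok
  c1: data parity 1, sent cp 1 → ok
  c2: data parity 0, sent cp 1 → mismatch
  c3: data parity 1, sent cp 1 → ok
  c4: data parity 1, sent cp 1 → ok
Exactly one row (r3) and one column (c2) fail → the flipped bit is at their intersection.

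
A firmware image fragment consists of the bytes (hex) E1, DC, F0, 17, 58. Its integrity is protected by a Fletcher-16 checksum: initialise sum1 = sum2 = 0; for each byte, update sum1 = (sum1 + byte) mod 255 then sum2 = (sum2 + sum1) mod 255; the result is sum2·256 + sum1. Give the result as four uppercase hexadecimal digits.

Running sums (mod 255):
  after byte 0 (E1): sum1=225, sum2=225
  after byte 1 (DC): sum1=190, sum2=160
  after byte 2 (F0): sum1=175, sum2=80
  after byte 3 (17): sum1=198, sum2=23
  after byte 4 (58): sum1=31, sum2=54
Checksum = sum2·256 + sum1 = 54·256 + 31 = 13855 = 0x361F.

361F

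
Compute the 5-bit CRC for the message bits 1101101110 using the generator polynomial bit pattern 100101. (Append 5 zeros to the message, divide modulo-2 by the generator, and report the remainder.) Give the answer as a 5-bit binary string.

00100

Append 5 zeros: 110110111000000. Divide by 100101 (XOR where the leading bit is 1):
  pos 0: 110110 XOR 100101 = 010011
  pos 1: 100111 XOR 100101 = 000010
  pos 5: 101100 XOR 100101 = 001001
  pos 7: 100100 XOR 100101 = 000001
Remainder (last 5 bits) = 00100. This is the CRC / FCS.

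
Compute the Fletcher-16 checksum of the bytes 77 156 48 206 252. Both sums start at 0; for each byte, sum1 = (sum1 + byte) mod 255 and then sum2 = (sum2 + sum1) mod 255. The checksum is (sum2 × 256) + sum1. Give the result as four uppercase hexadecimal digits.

Running sums (mod 255):
  after byte 0 (77): sum1=77, sum2=77
  after byte 1 (156): sum1=233, sum2=55
  after byte 2 (48): sum1=26, sum2=81
  after byte 3 (206): sum1=232, sum2=58
  after byte 4 (252): sum1=229, sum2=32
Checksum = sum2·256 + sum1 = 32·256 + 229 = 8421 = 0x20E5.

20E5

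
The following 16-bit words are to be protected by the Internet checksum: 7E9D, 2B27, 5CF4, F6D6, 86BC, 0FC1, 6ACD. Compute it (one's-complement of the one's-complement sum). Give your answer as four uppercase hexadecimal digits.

One's-complement addition (fold any carry out of bit 15 back into bit 0):
  0x7E9D + 0x2B27 = 0x0A9C4
  0xA9C4 + 0x5CF4 = 0x106B8 → wrap carry → 0x06B9
  0x06B9 + 0xF6D6 = 0x0FD8F
  0xFD8F + 0x86BC = 0x1844B → wrap carry → 0x844C
  0x844C + 0x0FC1 = 0x0940D
  0x940D + 0x6ACD = 0x0FEDA
One's-complement sum = 0xFEDA.
Checksum = ~0xFEDA & 0xFFFF = 0x0125.

0125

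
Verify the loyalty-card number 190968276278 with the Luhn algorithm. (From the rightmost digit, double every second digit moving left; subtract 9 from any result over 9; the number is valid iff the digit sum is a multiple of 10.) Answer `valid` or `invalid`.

From the right, keep odd positions and double even positions (subtract 9 from any doubled value over 9):
  doubled (positions 2,4,...): 5 3 4 3 0 2 → sum 17
  kept (positions 1,3,...): 8 2 7 8 9 9 → sum 43
Total = 60.
60 mod 10 = 0, so the number is valid.

valid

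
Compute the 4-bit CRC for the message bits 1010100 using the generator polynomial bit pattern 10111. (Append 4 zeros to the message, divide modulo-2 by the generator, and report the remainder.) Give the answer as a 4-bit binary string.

0001

Append 4 zeros: 10101000000. Divide by 10111 (XOR where the leading bit is 1):
  pos 0: 10101 XOR 10111 = 00010
  pos 3: 10000 XOR 10111 = 00111
  pos 5: 11100 XOR 10111 = 01011
  pos 6: 10110 XOR 10111 = 00001
Remainder (last 4 bits) = 0001. This is the CRC / FCS.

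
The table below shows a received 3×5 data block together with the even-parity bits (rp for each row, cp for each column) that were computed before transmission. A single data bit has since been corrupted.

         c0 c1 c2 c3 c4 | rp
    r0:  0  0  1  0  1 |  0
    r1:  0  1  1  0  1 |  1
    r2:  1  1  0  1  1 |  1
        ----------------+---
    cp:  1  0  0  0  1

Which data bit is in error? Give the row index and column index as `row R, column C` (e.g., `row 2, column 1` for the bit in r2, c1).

Recompute each row's even parity and compare to rp:
  r0: data parity 0, sent rp 0 → ok
  r1: data parity 1, sent rp 1 → ok
  r2: data parity 0, sent rp 1 → mismatch
Recompute each column's even parity and compare to cp:
  c0: data parity 1, sent cp 1 → ok
  c1: data parity 0, sent cp 0 → ok
  c2: data parity 0, sent cp 0 → ok
  c3: data parity 1, sent cp 0 → mismatch
  c4: data parity 1, sent cp 1 → ok
Exactly one row (r2) and one column (c3) fail → the flipped bit is at their intersection.

row 2, column 3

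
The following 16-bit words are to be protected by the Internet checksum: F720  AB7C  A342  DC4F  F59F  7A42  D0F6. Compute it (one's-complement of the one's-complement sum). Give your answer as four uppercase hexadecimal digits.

One's-complement addition (fold any carry out of bit 15 back into bit 0):
  0xF720 + 0xAB7C = 0x1A29C → wrap carry → 0xA29D
  0xA29D + 0xA342 = 0x145DF → wrap carry → 0x45E0
  0x45E0 + 0xDC4F = 0x1222F → wrap carry → 0x2230
  0x2230 + 0xF59F = 0x117CF → wrap carry → 0x17D0
  0x17D0 + 0x7A42 = 0x09212
  0x9212 + 0xD0F6 = 0x16308 → wrap carry → 0x6309
One's-complement sum = 0x6309.
Checksum = ~0x6309 & 0xFFFF = 0x9CF6.

9CF6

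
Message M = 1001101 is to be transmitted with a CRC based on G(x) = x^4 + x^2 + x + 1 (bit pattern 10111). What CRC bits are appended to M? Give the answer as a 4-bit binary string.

0101

Append 4 zeros: 10011010000. Divide by 10111 (XOR where the leading bit is 1):
  pos 0: 10011 XOR 10111 = 00100
  pos 2: 10001 XOR 10111 = 00110
  pos 4: 11000 XOR 10111 = 01111
  pos 5: 11110 XOR 10111 = 01001
  pos 6: 10010 XOR 10111 = 00101
Remainder (last 4 bits) = 0101. This is the CRC / FCS.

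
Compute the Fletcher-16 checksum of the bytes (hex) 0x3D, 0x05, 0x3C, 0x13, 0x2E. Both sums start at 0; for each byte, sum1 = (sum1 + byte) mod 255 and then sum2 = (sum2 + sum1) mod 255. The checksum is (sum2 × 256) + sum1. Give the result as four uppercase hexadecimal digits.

4FBF

Running sums (mod 255):
  after byte 0 (0x3D): sum1=61, sum2=61
  after byte 1 (0x05): sum1=66, sum2=127
  after byte 2 (0x3C): sum1=126, sum2=253
  after byte 3 (0x13): sum1=145, sum2=143
  after byte 4 (0x2E): sum1=191, sum2=79
Checksum = sum2·256 + sum1 = 79·256 + 191 = 20415 = 0x4FBF.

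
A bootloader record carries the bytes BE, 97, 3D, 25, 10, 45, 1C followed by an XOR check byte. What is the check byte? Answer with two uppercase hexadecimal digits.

78

XOR the bytes together:
  start with 0xBE
  0xBE ⊕ 0x97 = 0x29
  0x29 ⊕ 0x3D = 0x14
  0x14 ⊕ 0x25 = 0x31
  0x31 ⊕ 0x10 = 0x21
  0x21 ⊕ 0x45 = 0x64
  0x64 ⊕ 0x1C = 0x78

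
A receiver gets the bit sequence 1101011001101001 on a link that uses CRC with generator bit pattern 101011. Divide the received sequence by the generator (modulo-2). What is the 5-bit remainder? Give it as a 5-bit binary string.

10101

Modulo-2 division of 1101011001101001 by 101011:
  pos 0: 110101 XOR 101011 = 011110
  pos 1: 111101 XOR 101011 = 010110
  pos 2: 101100 XOR 101011 = 000111
  pos 5: 111011 XOR 101011 = 010000
  pos 6: 100000 XOR 101011 = 001011
  pos 8: 101110 XOR 101011 = 000101
Remainder = 10101 (nonzero — an error is detected).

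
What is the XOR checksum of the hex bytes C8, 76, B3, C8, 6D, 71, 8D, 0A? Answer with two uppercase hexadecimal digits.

5E

XOR the bytes together:
  start with 0xC8
  0xC8 ⊕ 0x76 = 0xBE
  0xBE ⊕ 0xB3 = 0x0D
  0x0D ⊕ 0xC8 = 0xC5
  0xC5 ⊕ 0x6D = 0xA8
  0xA8 ⊕ 0x71 = 0xD9
  0xD9 ⊕ 0x8D = 0x54
  0x54 ⊕ 0x0A = 0x5E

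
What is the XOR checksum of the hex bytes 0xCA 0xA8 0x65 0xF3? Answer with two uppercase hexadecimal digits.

F4

XOR the bytes together:
  start with 0xCA
  0xCA ⊕ 0xA8 = 0x62
  0x62 ⊕ 0x65 = 0x07
  0x07 ⊕ 0xF3 = 0xF4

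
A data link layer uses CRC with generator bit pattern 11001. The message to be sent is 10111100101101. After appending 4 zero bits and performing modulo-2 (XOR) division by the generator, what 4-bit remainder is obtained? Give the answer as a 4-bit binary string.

1000

Append 4 zeros: 101111001011010000. Divide by 11001 (XOR where the leading bit is 1):
  pos 0: 10111 XOR 11001 = 01110
  pos 1: 11101 XOR 11001 = 00100
  pos 3: 10000 XOR 11001 = 01001
  pos 4: 10011 XOR 11001 = 01010
  pos 5: 10100 XOR 11001 = 01101
  pos 6: 11011 XOR 11001 = 00010
  pos 9: 10101 XOR 11001 = 01100
  pos 10: 11000 XOR 11001 = 00001
Remainder (last 4 bits) = 1000. This is the CRC / FCS.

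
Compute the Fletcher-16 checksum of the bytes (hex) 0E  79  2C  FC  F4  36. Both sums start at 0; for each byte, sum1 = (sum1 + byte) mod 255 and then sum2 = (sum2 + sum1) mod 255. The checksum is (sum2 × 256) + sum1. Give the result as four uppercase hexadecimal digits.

7BDB

Running sums (mod 255):
  after byte 0 (0E): sum1=14, sum2=14
  after byte 1 (79): sum1=135, sum2=149
  after byte 2 (2C): sum1=179, sum2=73
  after byte 3 (FC): sum1=176, sum2=249
  after byte 4 (F4): sum1=165, sum2=159
  after byte 5 (36): sum1=219, sum2=123
Checksum = sum2·256 + sum1 = 123·256 + 219 = 31707 = 0x7BDB.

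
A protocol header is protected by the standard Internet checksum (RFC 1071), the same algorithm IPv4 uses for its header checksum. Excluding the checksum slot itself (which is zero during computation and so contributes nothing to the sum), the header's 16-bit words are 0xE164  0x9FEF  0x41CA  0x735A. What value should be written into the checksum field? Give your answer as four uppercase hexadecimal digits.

One's-complement addition (fold any carry out of bit 15 back into bit 0):
  0xE164 + 0x9FEF = 0x18153 → wrap carry → 0x8154
  0x8154 + 0x41CA = 0x0C31E
  0xC31E + 0x735A = 0x13678 → wrap carry → 0x3679
One's-complement sum = 0x3679.
Checksum = ~0x3679 & 0xFFFF = 0xC986.

C986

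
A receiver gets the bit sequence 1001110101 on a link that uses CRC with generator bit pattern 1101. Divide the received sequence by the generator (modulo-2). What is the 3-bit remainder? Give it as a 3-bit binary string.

011

Modulo-2 division of 1001110101 by 1101:
  pos 0: 1001 XOR 1101 = 0100
  pos 1: 1001 XOR 1101 = 0100
  pos 2: 1001 XOR 1101 = 0100
  pos 3: 1000 XOR 1101 = 0101
  pos 4: 1011 XOR 1101 = 0110
  pos 5: 1100 XOR 1101 = 0001
Remainder = 011 (nonzero — an error is detected).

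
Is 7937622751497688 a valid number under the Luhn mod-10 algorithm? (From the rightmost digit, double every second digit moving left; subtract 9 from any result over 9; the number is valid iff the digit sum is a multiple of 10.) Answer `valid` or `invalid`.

From the right, keep odd positions and double even positions (subtract 9 from any doubled value over 9):
  doubled (positions 2,4,...): 7 5 8 1 4 3 6 5 → sum 39
  kept (positions 1,3,...): 8 6 9 1 7 2 7 9 → sum 49
Total = 88.
88 mod 10 = 8, so the number is invalid.

invalid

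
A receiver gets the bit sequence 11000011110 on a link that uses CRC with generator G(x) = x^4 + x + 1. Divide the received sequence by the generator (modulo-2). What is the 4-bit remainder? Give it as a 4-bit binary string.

0000

Modulo-2 division of 11000011110 by 10011:
  pos 0: 11000 XOR 10011 = 01011
  pos 1: 10110 XOR 10011 = 00101
  pos 3: 10111 XOR 10011 = 00100
  pos 5: 10011 XOR 10011 = 00000
Remainder = 0000 (zero — the frame passes the CRC check).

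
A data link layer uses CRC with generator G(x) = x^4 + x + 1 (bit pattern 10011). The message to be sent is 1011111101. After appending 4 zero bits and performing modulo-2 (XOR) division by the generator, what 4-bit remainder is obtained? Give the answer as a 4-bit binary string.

1111

Append 4 zeros: 10111111010000. Divide by 10011 (XOR where the leading bit is 1):
  pos 0: 10111 XOR 10011 = 00100
  pos 2: 10011 XOR 10011 = 00000
  pos 7: 10100 XOR 10011 = 00111
  pos 9: 11100 XOR 10011 = 01111
Remainder (last 4 bits) = 1111. This is the CRC / FCS.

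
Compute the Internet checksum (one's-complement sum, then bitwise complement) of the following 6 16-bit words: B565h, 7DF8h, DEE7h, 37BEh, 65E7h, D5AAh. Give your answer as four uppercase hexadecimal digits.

7A69

One's-complement addition (fold any carry out of bit 15 back into bit 0):
  0xB565 + 0x7DF8 = 0x1335D → wrap carry → 0x335E
  0x335E + 0xDEE7 = 0x11245 → wrap carry → 0x1246
  0x1246 + 0x37BE = 0x04A04
  0x4A04 + 0x65E7 = 0x0AFEB
  0xAFEB + 0xD5AA = 0x18595 → wrap carry → 0x8596
One's-complement sum = 0x8596.
Checksum = ~0x8596 & 0xFFFF = 0x7A69.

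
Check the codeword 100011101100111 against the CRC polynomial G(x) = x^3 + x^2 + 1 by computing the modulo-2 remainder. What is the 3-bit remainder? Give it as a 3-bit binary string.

000

Modulo-2 division of 100011101100111 by 1101:
  pos 0: 1000 XOR 1101 = 0101
  pos 1: 1011 XOR 1101 = 0110
  pos 2: 1101 XOR 1101 = 0000
  pos 6: 1011 XOR 1101 = 0110
  pos 7: 1100 XOR 1101 = 0001
  pos 10: 1011 XOR 1101 = 0110
  pos 11: 1101 XOR 1101 = 0000
Remainder = 000 (zero — the frame passes the CRC check).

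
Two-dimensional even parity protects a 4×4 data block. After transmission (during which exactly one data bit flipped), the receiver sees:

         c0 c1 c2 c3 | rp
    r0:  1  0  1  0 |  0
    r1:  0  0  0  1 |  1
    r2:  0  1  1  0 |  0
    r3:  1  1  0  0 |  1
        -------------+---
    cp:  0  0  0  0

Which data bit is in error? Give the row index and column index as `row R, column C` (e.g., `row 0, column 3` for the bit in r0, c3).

row 3, column 3

Recompute each row's even parity and compare to rp:
  r0: data parity 0, sent rp 0 → ok
  r1: data parity 1, sent rp 1 → ok
  r2: data parity 0, sent rp 0 → ok
  r3: data parity 0, sent rp 1 → mismatch
Recompute each column's even parity and compare to cp:
  c0: data parity 0, sent cp 0 → ok
  c1: data parity 0, sent cp 0 → ok
  c2: data parity 0, sent cp 0 → ok
  c3: data parity 1, sent cp 0 → mismatch
Exactly one row (r3) and one column (c3) fail → the flipped bit is at their intersection.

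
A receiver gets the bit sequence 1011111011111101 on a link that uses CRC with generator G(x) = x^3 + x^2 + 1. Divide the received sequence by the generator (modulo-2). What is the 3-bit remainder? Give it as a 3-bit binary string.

Modulo-2 division of 1011111011111101 by 1101:
  pos 0: 1011 XOR 1101 = 0110
  pos 1: 1101 XOR 1101 = 0000
  pos 5: 1101 XOR 1101 = 0000
  pos 9: 1111 XOR 1101 = 0010
  pos 11: 1010 XOR 1101 = 0111
  pos 12: 1111 XOR 1101 = 0010
Remainder = 010 (nonzero — an error is detected).

010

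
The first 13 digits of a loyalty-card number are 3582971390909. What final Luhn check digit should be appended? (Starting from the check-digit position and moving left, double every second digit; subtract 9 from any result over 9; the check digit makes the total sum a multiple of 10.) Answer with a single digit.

Partial digits right→left: 9 0 9 0 9 3 1 7 9 2 8 5 3
Double every second digit counting from the check-digit position (so the 1st, 3rd, 5th, ... of the partial from the right).
  doubled (with −9 where >9): 9 9 9 2 9 7 6 → sum 51
  kept as-is: 0 0 3 7 2 5 → sum 17
Total = 51 + 17 = 68.
Check digit = (10 − (68 mod 10)) mod 10 = 2.

2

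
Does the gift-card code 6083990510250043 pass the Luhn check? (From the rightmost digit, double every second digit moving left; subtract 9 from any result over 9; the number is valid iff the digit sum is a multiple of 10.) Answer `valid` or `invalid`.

From the right, keep odd positions and double even positions (subtract 9 from any doubled value over 9):
  doubled (positions 2,4,...): 8 0 4 2 0 9 7 3 → sum 33
  kept (positions 1,3,...): 3 0 5 0 5 9 3 0 → sum 25
Total = 58.
58 mod 10 = 8, so the number is invalid.

invalid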